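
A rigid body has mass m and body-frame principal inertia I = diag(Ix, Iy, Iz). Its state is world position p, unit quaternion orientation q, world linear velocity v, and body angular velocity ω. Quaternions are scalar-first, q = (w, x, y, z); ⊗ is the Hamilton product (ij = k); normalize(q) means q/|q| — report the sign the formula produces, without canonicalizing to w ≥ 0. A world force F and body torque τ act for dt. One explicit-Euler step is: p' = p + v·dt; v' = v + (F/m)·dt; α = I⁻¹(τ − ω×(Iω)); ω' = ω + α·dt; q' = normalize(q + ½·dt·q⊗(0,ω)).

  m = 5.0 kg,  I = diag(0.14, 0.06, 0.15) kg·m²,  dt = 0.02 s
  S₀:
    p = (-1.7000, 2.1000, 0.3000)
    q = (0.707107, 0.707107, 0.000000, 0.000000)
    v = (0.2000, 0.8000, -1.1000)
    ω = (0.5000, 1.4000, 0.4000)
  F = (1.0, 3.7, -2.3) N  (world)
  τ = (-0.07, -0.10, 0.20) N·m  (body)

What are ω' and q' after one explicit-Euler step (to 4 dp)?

ω×(Iω) gyroscopic = (0.0504, -0.0020, -0.0560)
angular accel α = (-0.8600, -1.6333, 1.7067)
ω' = ω + α·dt = (0.4828, 1.3673, 0.4341)
2q̇ = q⊗(0,ω) = (-0.3535535, 0.3535535, 0.7071070, 1.2727926)
updated quaternion q' = (0.7035, 0.7106, 0.0071, 0.0127)

ω' = (0.4828, 1.3673, 0.4341)
q' = (0.7035, 0.7106, 0.0071, 0.0127)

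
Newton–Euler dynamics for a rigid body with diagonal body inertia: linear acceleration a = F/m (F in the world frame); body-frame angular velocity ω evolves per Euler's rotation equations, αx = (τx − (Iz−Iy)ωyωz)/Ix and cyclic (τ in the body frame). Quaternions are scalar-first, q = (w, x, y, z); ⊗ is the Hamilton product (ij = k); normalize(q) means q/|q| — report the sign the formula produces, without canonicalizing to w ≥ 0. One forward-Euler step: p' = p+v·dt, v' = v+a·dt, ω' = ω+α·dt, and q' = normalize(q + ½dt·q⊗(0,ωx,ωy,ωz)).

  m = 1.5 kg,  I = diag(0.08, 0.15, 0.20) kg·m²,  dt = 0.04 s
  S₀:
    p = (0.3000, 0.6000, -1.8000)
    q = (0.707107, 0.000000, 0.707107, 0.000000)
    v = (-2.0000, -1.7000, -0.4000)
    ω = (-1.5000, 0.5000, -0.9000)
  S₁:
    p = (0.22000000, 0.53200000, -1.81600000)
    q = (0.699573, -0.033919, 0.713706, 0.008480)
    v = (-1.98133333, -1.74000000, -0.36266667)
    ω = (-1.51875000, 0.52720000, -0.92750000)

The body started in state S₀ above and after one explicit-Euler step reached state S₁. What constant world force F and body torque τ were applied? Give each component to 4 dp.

Δω = ω₁−ω₀ = (-0.01875000, 0.02720000, -0.02750000)
τ = I·(Δω/dt) + ω₀×(Iω₀) = (-0.0600, -0.0600, -0.1900)
v₁ − v₀ = (0.01866667, -0.04000000, 0.03733333)
applied force F = (0.7000, -1.5000, 1.4000)

F = (0.7000, -1.5000, 1.4000)
τ = (-0.0600, -0.0600, -0.1900)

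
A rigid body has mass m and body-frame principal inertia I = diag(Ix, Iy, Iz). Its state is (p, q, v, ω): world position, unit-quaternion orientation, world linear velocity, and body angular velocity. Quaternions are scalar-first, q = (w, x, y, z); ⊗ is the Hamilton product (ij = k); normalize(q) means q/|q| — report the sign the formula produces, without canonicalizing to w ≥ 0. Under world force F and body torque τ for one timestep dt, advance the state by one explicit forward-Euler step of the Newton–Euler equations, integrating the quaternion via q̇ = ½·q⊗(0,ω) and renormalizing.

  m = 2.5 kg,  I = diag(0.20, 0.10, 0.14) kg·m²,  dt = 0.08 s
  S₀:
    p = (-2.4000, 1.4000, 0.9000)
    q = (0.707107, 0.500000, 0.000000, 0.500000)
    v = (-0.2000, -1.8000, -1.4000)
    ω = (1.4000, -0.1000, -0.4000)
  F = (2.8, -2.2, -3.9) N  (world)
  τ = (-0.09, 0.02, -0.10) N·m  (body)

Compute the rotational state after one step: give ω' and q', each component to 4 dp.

(τ − ω×Iω)/I = (-0.4580, 0.5360, -0.8143)
ω' = ω + α·dt = (1.3634, -0.0571, -0.4651)
Hamilton product q⊗(0,ω) = (-0.5000000, 1.0399498, 0.8292893, -0.3328428)
q' = normalize(q + ½dt·q⊗(0,ω)) = (0.6859, 0.5407, 0.0331, 0.4859)

ω' = (1.3634, -0.0571, -0.4651)
q' = (0.6859, 0.5407, 0.0331, 0.4859)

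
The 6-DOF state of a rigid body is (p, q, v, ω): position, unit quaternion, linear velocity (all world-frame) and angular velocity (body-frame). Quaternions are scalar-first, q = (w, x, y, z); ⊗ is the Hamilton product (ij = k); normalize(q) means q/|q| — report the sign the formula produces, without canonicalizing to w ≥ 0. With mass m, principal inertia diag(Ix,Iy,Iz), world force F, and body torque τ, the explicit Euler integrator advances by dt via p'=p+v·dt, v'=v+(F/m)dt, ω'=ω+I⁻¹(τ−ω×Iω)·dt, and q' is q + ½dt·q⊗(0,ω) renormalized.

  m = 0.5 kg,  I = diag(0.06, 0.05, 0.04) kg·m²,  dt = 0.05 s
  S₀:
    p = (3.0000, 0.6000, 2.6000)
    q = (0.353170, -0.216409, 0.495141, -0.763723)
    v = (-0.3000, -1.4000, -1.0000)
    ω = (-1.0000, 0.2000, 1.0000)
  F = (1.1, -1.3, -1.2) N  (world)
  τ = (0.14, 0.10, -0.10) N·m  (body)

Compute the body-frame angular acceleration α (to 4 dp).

gyro term ω×Iω = (-0.0020, -0.0200, 0.0020)
(τ − ω×Iω)/I = (2.3667, 2.4000, -2.5500)

α = (2.3667, 2.4000, -2.5500)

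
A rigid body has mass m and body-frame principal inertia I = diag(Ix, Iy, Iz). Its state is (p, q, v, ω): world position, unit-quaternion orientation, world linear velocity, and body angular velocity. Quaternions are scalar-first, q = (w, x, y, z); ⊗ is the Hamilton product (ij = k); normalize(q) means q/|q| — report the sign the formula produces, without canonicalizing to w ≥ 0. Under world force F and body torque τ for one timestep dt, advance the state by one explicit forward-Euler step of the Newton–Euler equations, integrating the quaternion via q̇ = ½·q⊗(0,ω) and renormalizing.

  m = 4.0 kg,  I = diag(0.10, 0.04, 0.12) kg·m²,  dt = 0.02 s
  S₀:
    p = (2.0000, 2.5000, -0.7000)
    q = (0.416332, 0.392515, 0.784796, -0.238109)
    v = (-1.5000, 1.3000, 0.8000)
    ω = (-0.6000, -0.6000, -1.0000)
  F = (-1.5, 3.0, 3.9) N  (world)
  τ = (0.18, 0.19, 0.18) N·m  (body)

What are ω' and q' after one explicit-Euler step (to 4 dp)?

angular accel α = (1.3200, 5.0500, 1.6800)
new body rate ω' = (-0.5736, -0.4990, -0.9664)
2q̇ = q⊗(0,ω) = (0.4682776, -1.1774606, 0.2855812, -0.1809634)
q' = normalize(q + ½dt·q⊗(0,ω)) = (0.4210, 0.3807, 0.7876, -0.2399)

ω' = (-0.5736, -0.4990, -0.9664)
q' = (0.4210, 0.3807, 0.7876, -0.2399)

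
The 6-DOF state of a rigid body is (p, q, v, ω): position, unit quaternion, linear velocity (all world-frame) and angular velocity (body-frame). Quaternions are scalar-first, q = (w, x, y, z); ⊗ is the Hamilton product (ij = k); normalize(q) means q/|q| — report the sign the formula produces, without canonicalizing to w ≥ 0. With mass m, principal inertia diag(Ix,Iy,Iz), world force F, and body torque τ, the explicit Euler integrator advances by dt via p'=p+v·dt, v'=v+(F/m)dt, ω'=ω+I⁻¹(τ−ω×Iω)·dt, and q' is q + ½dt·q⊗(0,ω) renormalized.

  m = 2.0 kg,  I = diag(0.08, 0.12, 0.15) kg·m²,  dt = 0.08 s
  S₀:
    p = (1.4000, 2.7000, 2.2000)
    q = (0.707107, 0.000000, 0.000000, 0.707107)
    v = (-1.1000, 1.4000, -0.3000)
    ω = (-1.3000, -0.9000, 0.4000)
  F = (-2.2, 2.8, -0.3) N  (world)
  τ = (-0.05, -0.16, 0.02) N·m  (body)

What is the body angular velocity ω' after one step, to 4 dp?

ω' = (-1.3392, -1.0309, 0.3857)

angular accel α = (-0.4900, -1.6367, -0.1787)
ω' = ω + α·dt = (-1.3392, -1.0309, 0.3857)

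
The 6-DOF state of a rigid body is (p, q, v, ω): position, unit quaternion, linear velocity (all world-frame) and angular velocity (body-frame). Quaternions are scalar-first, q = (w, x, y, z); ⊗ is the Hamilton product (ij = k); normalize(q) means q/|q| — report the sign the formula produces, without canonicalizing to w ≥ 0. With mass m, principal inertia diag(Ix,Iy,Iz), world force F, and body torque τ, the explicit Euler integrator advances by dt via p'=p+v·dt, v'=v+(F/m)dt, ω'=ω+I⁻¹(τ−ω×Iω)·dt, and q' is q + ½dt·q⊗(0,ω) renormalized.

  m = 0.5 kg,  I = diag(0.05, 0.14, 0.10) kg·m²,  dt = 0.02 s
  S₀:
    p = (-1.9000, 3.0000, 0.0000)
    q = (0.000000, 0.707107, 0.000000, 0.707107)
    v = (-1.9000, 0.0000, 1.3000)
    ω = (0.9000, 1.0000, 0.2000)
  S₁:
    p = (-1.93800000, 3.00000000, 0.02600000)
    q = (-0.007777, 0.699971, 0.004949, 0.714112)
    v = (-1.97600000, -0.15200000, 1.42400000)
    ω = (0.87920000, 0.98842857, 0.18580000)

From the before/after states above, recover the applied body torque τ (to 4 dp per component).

Δω = ω₁−ω₀ = (-0.02080000, -0.01157143, -0.01420000)
gyro term ω₀×Iω₀ = (-0.0080, -0.0090, 0.0810)
τ = I·(Δω/dt) + ω₀×(Iω₀) = (-0.0600, -0.0900, 0.0100)

τ = (-0.0600, -0.0900, 0.0100)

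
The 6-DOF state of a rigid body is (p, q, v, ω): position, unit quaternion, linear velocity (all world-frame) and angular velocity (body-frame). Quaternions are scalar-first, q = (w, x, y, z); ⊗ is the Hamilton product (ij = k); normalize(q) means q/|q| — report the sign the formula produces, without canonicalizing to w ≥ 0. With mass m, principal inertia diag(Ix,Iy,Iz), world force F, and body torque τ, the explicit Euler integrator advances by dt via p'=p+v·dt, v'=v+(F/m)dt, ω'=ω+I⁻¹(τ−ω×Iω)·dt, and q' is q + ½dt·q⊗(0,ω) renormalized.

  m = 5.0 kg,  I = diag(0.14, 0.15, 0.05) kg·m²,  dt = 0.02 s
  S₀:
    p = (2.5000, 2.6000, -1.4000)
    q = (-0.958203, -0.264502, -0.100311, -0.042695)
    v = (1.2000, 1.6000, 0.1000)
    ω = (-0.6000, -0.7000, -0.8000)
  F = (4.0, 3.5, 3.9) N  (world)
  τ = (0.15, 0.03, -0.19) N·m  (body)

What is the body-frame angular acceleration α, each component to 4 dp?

ω×(Iω) gyroscopic = (-0.0560, 0.0432, 0.0042)
(τ − ω×Iω)/I = (1.4714, -0.0880, -3.8840)

α = (1.4714, -0.0880, -3.8840)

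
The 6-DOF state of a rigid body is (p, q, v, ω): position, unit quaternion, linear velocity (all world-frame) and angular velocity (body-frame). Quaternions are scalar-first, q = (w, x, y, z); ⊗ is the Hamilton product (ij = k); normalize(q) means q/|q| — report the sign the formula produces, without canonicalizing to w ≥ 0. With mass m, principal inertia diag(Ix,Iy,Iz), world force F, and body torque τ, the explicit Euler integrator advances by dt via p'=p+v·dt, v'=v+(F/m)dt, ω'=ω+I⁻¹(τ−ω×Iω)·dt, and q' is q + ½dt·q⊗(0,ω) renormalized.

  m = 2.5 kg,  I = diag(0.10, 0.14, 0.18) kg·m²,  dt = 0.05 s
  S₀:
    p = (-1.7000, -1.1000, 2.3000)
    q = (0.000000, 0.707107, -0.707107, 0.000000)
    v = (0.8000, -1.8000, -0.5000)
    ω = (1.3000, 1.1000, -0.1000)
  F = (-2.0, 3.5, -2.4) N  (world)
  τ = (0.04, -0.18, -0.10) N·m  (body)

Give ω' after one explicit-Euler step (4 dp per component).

ω' = (1.3222, 1.0320, -0.1437)

angular accel α = (0.4440, -1.3600, -0.8733)
ω + α·dt = (1.3222, 1.0320, -0.1437)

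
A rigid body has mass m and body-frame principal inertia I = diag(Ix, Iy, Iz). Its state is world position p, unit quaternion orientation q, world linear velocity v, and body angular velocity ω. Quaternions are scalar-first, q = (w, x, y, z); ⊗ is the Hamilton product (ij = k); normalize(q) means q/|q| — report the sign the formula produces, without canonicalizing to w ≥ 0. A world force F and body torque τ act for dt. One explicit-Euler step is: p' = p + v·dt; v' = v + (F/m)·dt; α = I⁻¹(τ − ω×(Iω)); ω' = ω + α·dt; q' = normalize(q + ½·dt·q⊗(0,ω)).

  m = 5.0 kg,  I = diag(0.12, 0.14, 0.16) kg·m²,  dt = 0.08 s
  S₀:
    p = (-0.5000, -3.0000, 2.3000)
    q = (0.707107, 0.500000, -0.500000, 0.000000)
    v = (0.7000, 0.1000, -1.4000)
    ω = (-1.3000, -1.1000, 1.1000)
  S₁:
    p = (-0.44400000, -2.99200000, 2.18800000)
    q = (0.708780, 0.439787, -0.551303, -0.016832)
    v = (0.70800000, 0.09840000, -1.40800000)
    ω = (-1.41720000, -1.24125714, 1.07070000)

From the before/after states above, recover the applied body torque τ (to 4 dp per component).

Δω = ω₁−ω₀ = (-0.11720000, -0.14125714, -0.02930000)
ω₀×(Iω₀) = (-0.0242, 0.0572, 0.0286)
τ = I·(Δω/dt) + ω₀×(Iω₀) = (-0.2000, -0.1900, -0.0300)

τ = (-0.2000, -0.1900, -0.0300)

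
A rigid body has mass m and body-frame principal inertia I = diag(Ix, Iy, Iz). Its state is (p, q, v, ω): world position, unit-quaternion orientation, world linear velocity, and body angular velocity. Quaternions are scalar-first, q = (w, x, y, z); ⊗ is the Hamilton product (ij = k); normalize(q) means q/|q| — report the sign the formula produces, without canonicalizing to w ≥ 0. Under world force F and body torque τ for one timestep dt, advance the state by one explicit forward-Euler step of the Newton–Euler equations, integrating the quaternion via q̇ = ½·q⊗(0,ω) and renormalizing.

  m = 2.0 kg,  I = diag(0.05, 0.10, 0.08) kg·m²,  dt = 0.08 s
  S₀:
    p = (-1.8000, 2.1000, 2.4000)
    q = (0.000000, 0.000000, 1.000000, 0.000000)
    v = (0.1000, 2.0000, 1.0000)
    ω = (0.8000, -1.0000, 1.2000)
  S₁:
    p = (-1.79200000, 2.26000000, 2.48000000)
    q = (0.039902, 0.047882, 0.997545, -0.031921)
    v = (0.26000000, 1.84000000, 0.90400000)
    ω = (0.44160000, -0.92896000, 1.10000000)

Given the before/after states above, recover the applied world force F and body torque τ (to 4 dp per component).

F = (4.0000, -4.0000, -2.4000)
τ = (-0.2000, 0.0600, -0.1400)

Δv = v₁−v₀ = (0.16000000, -0.16000000, -0.09600000)
m·(v₁−v₀)/dt = (4.0000, -4.0000, -2.4000)
Δω = ω₁−ω₀ = (-0.35840000, 0.07104000, -0.10000000)
I·α + gyro = (-0.2000, 0.0600, -0.1400)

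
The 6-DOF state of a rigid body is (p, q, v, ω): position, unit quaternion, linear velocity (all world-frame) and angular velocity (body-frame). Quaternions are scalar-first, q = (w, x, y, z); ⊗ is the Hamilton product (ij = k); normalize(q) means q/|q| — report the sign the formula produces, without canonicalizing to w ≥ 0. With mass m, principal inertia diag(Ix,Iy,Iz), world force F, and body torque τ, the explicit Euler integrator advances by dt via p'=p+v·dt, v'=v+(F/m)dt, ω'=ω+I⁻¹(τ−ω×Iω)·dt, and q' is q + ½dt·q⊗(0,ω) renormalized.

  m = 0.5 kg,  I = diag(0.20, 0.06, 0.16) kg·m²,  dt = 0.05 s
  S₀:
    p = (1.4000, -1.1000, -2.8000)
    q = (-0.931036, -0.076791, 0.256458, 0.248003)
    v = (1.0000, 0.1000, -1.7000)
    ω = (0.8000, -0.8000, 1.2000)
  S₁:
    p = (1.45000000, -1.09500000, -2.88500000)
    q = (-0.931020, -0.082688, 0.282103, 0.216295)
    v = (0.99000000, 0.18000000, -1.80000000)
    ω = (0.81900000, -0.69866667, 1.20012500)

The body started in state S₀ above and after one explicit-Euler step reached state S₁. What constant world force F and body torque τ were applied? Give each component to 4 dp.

Δω = ω₁−ω₀ = (0.01900000, 0.10133333, 0.00012500)
ω₀×(Iω₀) = (-0.0960, 0.0384, 0.0896)
τ = I·(Δω/dt) + ω₀×(Iω₀) = (-0.0200, 0.1600, 0.0900)
Δv = v₁−v₀ = (-0.01000000, 0.08000000, -0.10000000)
applied force F = (-0.1000, 0.8000, -1.0000)

F = (-0.1000, 0.8000, -1.0000)
τ = (-0.0200, 0.1600, 0.0900)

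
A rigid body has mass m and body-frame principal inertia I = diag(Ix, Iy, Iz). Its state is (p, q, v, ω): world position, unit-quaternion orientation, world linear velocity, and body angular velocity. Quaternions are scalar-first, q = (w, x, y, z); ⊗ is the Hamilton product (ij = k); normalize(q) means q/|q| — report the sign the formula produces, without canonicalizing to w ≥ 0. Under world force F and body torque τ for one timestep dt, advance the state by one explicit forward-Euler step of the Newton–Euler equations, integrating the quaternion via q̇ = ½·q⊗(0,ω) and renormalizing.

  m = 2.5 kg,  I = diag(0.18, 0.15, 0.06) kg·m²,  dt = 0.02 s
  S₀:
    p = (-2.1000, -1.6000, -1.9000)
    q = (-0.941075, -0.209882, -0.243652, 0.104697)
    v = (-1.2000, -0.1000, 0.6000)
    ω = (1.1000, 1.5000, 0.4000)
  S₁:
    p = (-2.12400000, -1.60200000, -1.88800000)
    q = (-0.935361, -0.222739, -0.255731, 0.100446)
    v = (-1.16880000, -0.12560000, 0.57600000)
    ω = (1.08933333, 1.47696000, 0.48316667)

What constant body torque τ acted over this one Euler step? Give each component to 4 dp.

Δω = ω₁−ω₀ = (-0.01066667, -0.02304000, 0.08316667)
precession coupling = (-0.0540, 0.0528, -0.0495)
I·α + gyro = (-0.1500, -0.1200, 0.2000)

τ = (-0.1500, -0.1200, 0.2000)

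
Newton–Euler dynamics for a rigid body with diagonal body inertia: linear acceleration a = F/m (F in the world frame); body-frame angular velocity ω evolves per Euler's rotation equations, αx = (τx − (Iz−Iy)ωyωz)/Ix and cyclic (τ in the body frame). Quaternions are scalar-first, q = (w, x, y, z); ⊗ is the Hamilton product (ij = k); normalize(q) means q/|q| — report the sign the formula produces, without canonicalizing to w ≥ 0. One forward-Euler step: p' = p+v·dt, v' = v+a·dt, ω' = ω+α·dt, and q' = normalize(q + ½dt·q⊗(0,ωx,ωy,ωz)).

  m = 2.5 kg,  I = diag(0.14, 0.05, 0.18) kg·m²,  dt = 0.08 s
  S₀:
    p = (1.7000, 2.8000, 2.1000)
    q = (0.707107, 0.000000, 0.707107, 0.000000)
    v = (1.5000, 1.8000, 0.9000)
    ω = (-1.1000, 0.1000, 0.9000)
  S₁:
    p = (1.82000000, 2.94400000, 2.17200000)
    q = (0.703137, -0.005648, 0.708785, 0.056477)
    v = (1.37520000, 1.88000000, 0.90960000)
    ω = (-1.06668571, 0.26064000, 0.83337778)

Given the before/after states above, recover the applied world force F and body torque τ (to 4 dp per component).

ω₁ − ω₀ = (0.03331429, 0.16064000, -0.06662222)
precession coupling = (0.0117, 0.0396, 0.0099)
applied torque τ = (0.0700, 0.1400, -0.1400)
velocity change Δv = (-0.12480000, 0.08000000, 0.00960000)
F = m·Δv/dt = (-3.9000, 2.5000, 0.3000)

F = (-3.9000, 2.5000, 0.3000)
τ = (0.0700, 0.1400, -0.1400)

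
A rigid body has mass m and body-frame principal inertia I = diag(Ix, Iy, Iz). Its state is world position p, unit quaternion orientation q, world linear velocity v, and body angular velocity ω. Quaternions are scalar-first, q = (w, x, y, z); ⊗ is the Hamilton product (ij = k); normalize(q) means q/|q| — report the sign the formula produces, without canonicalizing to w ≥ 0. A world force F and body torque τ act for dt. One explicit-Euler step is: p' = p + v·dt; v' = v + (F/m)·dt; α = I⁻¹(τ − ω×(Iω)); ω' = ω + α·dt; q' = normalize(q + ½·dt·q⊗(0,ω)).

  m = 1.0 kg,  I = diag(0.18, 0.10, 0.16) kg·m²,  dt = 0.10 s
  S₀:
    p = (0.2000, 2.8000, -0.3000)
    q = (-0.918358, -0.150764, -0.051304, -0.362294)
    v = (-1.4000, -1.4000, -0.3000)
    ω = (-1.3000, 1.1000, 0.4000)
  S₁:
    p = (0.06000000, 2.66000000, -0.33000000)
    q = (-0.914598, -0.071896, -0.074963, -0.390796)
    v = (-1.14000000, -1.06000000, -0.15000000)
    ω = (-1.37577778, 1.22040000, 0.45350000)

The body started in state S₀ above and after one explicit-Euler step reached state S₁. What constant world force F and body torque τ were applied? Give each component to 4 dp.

Δω = ω₁−ω₀ = (-0.07577778, 0.12040000, 0.05350000)
I·α + gyro = (-0.1100, 0.1100, 0.2000)
v₁ − v₀ = (0.26000000, 0.34000000, 0.15000000)
F = m·Δv/dt = (2.6000, 3.4000, 1.5000)

F = (2.6000, 3.4000, 1.5000)
τ = (-0.1100, 0.1100, 0.2000)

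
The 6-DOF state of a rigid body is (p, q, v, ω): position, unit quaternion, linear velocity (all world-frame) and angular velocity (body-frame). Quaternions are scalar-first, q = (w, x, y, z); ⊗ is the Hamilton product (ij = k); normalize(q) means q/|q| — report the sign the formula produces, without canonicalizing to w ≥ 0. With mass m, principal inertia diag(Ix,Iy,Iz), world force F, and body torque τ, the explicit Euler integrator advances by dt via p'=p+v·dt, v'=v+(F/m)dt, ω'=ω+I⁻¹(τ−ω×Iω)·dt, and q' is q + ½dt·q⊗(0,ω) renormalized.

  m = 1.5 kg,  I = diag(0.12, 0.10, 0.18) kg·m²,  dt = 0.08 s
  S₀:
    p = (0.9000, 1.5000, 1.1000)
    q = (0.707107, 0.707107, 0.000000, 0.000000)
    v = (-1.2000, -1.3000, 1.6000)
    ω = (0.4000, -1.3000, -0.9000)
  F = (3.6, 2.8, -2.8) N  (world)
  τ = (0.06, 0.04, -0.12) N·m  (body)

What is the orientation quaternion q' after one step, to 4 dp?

Hamilton product q⊗(0,ω) = (-0.2828428, 0.2828428, -0.2828428, -1.5556354)
q' = normalize(q + ½dt·q⊗(0,ω)) = (0.6943, 0.7169, -0.0113, -0.0621)

q' = (0.6943, 0.7169, -0.0113, -0.0621)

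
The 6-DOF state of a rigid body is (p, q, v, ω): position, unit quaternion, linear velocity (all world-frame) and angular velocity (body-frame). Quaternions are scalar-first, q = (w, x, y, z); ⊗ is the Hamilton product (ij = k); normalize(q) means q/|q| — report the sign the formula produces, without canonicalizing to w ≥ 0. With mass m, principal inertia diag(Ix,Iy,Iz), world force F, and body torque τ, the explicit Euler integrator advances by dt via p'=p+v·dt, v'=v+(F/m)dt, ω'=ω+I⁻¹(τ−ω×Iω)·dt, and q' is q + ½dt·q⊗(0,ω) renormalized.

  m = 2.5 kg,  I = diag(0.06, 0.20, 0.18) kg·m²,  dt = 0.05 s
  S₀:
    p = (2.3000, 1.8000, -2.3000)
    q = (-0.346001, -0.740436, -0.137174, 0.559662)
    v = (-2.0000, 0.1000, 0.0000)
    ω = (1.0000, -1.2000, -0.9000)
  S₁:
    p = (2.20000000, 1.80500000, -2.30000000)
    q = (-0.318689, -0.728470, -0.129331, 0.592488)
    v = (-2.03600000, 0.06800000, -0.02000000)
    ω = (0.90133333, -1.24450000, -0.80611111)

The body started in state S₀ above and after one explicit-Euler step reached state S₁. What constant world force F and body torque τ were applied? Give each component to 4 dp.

Δω = ω₁−ω₀ = (-0.09866667, -0.04450000, 0.09388889)
I·α + gyro = (-0.1400, -0.0700, 0.1700)
velocity change Δv = (-0.03600000, -0.03200000, -0.02000000)
m·(v₁−v₀)/dt = (-1.8000, -1.6000, -1.0000)

F = (-1.8000, -1.6000, -1.0000)
τ = (-0.1400, -0.0700, 0.1700)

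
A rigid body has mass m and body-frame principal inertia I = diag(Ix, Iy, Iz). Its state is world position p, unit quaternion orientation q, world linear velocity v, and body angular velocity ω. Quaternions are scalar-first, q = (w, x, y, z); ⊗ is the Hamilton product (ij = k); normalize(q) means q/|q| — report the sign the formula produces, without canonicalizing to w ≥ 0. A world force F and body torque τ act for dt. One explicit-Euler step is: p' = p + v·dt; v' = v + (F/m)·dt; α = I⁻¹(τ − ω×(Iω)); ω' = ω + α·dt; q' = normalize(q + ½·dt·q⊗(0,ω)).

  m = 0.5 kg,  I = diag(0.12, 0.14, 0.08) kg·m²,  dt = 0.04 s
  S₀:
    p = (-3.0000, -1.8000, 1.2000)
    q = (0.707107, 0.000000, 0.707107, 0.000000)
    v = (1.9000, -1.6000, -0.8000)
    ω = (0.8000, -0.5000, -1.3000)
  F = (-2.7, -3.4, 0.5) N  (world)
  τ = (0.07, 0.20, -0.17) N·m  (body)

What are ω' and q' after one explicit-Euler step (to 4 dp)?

ω' = (0.8363, -0.4310, -1.3810)
q' = (0.7138, -0.0071, 0.6997, -0.0297)

α = I⁻¹(τ − ω×Iω) = (0.9083, 1.7257, -2.0250)
ω + α·dt = (0.8363, -0.4310, -1.3810)
q⊗(0,ω) = (0.3535535, -0.3535535, -0.3535535, -1.4849247)
q' = normalize(q + ½dt·q⊗(0,ω)) = (0.7138, -0.0071, 0.6997, -0.0297)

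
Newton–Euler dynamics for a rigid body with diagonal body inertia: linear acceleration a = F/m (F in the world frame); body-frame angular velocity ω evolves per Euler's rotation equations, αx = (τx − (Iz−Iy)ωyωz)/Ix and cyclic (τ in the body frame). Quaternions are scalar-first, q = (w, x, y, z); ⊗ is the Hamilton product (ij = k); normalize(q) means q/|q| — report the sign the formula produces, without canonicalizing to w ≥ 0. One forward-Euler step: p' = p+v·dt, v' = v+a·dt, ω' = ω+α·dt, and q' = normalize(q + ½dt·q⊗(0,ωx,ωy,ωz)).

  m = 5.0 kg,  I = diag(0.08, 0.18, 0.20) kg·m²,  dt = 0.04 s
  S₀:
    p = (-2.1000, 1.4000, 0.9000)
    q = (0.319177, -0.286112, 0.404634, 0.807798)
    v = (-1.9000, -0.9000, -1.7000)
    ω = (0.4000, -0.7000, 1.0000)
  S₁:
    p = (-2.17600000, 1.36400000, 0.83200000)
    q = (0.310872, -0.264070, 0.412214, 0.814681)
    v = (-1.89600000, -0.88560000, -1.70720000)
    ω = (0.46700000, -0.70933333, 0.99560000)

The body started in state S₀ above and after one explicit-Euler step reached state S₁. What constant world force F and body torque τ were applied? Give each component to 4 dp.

ω₁ − ω₀ = (0.06700000, -0.00933333, -0.00440000)
τ = I·(Δω/dt) + ω₀×(Iω₀) = (0.1200, -0.0900, -0.0500)
Δv = v₁−v₀ = (0.00400000, 0.01440000, -0.00720000)
applied force F = (0.5000, 1.8000, -0.9000)

F = (0.5000, 1.8000, -0.9000)
τ = (0.1200, -0.0900, -0.0500)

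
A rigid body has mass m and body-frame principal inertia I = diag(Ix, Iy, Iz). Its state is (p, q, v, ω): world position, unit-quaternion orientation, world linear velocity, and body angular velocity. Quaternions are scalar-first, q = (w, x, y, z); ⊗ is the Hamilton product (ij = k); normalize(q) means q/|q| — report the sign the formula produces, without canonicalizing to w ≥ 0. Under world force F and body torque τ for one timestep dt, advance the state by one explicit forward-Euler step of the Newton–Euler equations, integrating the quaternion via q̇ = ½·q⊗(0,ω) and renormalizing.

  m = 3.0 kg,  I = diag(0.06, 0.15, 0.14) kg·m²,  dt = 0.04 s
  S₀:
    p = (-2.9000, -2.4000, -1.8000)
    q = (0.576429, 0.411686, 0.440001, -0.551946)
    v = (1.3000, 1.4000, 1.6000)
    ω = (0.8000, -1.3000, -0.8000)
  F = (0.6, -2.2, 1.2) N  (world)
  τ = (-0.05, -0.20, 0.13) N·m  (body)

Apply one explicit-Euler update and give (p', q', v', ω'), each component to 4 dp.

p' = (-2.8480, -2.3440, -1.7360)
q' = (0.5721, 0.3993, 0.4225, -0.5786)
v' = (1.3080, 1.3707, 1.6160)
ω' = (0.7736, -1.3670, -0.7361)

new position p' = (-2.8480, -2.3440, -1.7360)
v + (F/m)dt = (1.3080, 1.3707, 1.6160)
ω×(Iω) gyroscopic = (-0.0104, 0.0512, -0.0936)
angular accel α = (-0.6600, -1.6747, 1.5971)
new body rate ω' = (0.7736, -1.3670, -0.7361)
q⊗(0,ω) = (-0.1989043, -0.6083874, -0.8615657, -1.3483358)
q + ½dt·q⊗(0,ω), renormalized = (0.5721, 0.3993, 0.4225, -0.5786)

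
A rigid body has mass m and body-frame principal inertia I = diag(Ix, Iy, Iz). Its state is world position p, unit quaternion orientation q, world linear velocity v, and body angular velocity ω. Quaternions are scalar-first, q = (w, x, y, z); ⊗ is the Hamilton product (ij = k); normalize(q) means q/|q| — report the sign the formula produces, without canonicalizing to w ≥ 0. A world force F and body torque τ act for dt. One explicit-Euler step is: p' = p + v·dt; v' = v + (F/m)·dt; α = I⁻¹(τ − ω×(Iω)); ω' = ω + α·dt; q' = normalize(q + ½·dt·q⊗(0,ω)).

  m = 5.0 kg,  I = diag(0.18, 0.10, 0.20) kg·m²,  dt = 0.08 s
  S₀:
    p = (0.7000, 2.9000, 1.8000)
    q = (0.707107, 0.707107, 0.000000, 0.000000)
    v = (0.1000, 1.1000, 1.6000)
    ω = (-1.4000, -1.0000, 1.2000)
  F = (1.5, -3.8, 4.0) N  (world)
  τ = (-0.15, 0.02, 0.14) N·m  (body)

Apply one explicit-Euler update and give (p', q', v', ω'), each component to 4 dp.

p' = p + v·dt = (0.7080, 2.9880, 1.9280)
v + (F/m)dt = (0.1240, 1.0392, 1.6640)
gyro term ω×Iω = (-0.1200, 0.0336, -0.1120)
(τ − ω×Iω)/I = (-0.1667, -0.1360, 1.2600)
ω + α·dt = (-1.4133, -1.0109, 1.3008)
Hamilton product q⊗(0,ω) = (0.9899498, -0.9899498, -1.5556354, 0.1414214)
updated quaternion q' = (0.7441, 0.6652, -0.0620, 0.0056)

p' = (0.7080, 2.9880, 1.9280)
q' = (0.7441, 0.6652, -0.0620, 0.0056)
v' = (0.1240, 1.0392, 1.6640)
ω' = (-1.4133, -1.0109, 1.3008)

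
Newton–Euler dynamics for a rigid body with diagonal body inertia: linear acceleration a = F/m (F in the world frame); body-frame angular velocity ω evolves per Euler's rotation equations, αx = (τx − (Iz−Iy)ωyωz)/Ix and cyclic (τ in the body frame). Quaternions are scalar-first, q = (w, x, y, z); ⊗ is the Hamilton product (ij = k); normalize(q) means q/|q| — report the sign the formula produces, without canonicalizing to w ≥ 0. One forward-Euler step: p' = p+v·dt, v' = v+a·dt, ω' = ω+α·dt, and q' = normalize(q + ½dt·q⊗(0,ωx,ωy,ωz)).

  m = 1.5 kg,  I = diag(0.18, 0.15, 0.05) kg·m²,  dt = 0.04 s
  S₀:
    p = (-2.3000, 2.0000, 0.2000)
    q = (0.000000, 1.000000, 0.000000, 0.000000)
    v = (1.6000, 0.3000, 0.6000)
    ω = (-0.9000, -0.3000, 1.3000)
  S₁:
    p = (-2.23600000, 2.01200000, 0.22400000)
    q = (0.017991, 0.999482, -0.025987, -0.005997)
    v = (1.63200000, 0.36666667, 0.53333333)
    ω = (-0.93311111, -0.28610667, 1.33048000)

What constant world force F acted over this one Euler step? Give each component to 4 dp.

velocity change Δv = (0.03200000, 0.06666667, -0.06666667)
applied force F = (1.2000, 2.5000, -2.5000)

F = (1.2000, 2.5000, -2.5000)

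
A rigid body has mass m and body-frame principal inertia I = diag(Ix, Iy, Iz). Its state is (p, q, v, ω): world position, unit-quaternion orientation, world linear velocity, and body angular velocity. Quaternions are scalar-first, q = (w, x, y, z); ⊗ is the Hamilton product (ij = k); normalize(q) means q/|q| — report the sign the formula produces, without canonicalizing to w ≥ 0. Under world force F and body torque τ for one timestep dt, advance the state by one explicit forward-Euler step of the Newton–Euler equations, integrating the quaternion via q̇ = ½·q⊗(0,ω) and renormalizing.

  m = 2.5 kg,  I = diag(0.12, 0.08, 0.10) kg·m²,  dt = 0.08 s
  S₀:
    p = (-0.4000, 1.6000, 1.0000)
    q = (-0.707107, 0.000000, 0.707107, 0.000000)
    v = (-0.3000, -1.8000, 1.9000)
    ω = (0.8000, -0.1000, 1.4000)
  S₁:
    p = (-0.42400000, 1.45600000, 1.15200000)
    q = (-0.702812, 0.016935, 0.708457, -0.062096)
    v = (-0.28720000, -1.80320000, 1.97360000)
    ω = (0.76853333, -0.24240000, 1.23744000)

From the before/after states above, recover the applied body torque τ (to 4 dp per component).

ω₁ − ω₀ = (-0.03146667, -0.14240000, -0.16256000)
gyro term ω₀×Iω₀ = (-0.0028, 0.0224, 0.0032)
applied torque τ = (-0.0500, -0.1200, -0.2000)

τ = (-0.0500, -0.1200, -0.2000)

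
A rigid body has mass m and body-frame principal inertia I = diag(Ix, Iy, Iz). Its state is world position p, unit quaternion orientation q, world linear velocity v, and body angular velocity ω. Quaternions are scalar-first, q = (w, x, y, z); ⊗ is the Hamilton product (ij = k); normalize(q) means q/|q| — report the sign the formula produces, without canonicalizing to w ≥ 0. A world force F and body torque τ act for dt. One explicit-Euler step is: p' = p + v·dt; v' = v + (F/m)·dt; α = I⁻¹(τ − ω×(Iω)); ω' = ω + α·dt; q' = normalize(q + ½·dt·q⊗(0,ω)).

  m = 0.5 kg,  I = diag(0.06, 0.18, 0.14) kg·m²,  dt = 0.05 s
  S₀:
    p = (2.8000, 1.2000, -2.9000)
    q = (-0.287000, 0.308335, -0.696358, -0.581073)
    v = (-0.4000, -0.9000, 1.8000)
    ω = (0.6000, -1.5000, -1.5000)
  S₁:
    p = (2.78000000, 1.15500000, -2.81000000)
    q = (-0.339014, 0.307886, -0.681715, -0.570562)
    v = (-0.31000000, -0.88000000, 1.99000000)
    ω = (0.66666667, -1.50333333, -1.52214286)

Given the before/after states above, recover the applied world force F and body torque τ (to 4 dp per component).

F = (0.9000, 0.2000, 1.9000)
τ = (-0.0100, 0.0600, -0.1700)

velocity change Δv = (0.09000000, 0.02000000, 0.19000000)
m·(v₁−v₀)/dt = (0.9000, 0.2000, 1.9000)
rate change Δω = (0.06666667, -0.00333333, -0.02214286)
gyro term ω₀×Iω₀ = (-0.0900, 0.0720, -0.1080)
applied torque τ = (-0.0100, 0.0600, -0.1700)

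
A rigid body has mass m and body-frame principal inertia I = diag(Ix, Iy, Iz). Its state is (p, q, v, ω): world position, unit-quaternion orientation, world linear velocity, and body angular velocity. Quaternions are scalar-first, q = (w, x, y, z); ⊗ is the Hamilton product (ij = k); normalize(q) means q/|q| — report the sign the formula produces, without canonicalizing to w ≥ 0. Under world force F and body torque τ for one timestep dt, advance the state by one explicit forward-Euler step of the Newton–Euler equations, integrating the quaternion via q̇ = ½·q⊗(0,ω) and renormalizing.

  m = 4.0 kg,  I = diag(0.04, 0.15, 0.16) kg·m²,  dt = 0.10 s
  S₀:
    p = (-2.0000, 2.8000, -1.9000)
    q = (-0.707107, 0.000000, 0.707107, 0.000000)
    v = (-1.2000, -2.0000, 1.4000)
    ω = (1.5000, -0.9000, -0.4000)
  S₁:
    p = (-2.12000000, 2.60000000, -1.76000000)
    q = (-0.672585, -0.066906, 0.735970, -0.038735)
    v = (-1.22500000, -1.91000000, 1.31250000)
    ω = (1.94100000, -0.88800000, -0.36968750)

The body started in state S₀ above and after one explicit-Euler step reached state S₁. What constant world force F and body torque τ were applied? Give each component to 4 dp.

Δv = v₁−v₀ = (-0.02500000, 0.09000000, -0.08750000)
F = m·Δv/dt = (-1.0000, 3.6000, -3.5000)
ω₁ − ω₀ = (0.44100000, 0.01200000, 0.03031250)
gyro term ω₀×Iω₀ = (0.0036, 0.0720, -0.1485)
I·α + gyro = (0.1800, 0.0900, -0.1000)

F = (-1.0000, 3.6000, -3.5000)
τ = (0.1800, 0.0900, -0.1000)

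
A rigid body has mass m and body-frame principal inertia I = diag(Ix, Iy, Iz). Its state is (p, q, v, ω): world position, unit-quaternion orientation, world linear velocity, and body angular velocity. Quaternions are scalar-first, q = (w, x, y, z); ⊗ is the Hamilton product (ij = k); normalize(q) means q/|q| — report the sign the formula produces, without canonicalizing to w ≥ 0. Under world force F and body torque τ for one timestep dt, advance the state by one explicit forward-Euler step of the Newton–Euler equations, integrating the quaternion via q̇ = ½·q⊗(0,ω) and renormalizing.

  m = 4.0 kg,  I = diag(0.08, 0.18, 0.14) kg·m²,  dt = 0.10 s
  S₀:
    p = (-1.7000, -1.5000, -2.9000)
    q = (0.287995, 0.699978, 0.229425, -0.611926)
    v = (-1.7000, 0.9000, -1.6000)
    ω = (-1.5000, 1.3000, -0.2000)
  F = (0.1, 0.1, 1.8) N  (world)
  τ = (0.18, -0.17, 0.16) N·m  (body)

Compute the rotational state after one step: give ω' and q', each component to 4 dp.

ω' = (-1.2880, 1.2156, 0.0536)
q' = (0.3179, 0.7123, 0.2996, -0.5494)

precession coupling ω×(Iω) = (0.0104, -0.0180, -0.1950)
(τ − ω×Iω)/I = (2.1200, -0.8444, 2.5357)
ω' = ω + α·dt = (-1.2880, 1.2156, 0.0536)
2q̇ = q⊗(0,ω) = (0.6293293, 0.3176263, 1.4322781, 1.1965099)
q' = normalize(q + ½dt·q⊗(0,ω)) = (0.3179, 0.7123, 0.2996, -0.5494)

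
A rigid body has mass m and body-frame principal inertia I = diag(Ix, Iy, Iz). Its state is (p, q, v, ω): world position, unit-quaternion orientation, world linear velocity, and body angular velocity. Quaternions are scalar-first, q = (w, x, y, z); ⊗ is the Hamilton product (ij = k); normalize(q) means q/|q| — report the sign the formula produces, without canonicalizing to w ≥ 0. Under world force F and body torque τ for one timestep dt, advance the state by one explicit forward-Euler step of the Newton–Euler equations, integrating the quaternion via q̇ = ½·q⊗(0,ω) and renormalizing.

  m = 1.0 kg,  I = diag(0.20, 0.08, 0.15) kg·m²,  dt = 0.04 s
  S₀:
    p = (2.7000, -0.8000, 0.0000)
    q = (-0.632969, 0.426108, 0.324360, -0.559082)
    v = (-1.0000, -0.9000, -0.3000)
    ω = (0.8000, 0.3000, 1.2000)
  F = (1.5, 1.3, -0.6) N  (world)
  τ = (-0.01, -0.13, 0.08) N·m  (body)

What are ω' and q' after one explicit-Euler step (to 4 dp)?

gyro term ω×Iω = (0.0252, 0.0480, -0.0288)
(τ − ω×Iω)/I = (-0.1760, -2.2250, 0.7253)
ω' = ω + α·dt = (0.7930, 0.2110, 1.2290)
2q̇ = q⊗(0,ω) = (0.2327040, 0.0505814, -1.1484859, -0.8912184)
q' = normalize(q + ½dt·q⊗(0,ω)) = (-0.6280, 0.4269, 0.3013, -0.5767)

ω' = (0.7930, 0.2110, 1.2290)
q' = (-0.6280, 0.4269, 0.3013, -0.5767)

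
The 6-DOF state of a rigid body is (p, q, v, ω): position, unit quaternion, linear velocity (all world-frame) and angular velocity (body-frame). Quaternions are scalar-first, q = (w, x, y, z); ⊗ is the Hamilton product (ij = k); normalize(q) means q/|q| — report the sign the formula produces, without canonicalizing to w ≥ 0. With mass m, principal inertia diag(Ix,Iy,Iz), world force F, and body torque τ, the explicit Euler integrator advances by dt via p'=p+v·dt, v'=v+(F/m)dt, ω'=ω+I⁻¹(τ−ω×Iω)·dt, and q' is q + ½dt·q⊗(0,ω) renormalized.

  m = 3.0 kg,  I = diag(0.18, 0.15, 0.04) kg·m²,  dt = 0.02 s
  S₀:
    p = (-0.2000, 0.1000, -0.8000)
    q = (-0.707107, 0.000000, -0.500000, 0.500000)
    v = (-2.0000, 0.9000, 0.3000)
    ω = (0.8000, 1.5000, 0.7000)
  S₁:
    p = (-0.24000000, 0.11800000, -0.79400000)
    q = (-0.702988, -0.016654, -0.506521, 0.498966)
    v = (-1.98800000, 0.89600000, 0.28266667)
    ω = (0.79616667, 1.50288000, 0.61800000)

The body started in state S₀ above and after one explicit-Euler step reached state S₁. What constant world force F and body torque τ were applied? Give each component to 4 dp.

velocity change Δv = (0.01200000, -0.00400000, -0.01733333)
applied force F = (1.8000, -0.6000, -2.6000)
ω₁ − ω₀ = (-0.00383333, 0.00288000, -0.08200000)
τ = I·(Δω/dt) + ω₀×(Iω₀) = (-0.1500, 0.1000, -0.2000)

F = (1.8000, -0.6000, -2.6000)
τ = (-0.1500, 0.1000, -0.2000)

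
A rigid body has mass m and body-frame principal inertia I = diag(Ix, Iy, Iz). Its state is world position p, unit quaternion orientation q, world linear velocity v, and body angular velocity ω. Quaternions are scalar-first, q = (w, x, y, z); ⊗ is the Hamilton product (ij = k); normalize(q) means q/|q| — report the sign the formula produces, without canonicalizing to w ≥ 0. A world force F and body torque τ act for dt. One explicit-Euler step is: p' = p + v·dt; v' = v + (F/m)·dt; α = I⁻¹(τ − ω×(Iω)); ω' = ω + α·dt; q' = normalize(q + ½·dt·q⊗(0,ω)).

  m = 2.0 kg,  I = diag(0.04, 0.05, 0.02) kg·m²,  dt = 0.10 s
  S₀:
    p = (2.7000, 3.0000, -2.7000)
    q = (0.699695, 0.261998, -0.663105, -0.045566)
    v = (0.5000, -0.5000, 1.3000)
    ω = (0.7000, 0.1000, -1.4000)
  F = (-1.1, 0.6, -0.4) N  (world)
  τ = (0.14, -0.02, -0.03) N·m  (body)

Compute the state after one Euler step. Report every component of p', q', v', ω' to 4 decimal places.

p' = (2.7500, 2.9500, -2.5700)
q' = (0.6885, 0.3321, -0.6409, -0.0698)
v' = (0.4450, -0.4700, 1.2800)
ω' = (1.0395, 0.0992, -1.5535)

linear accel F/m = (-0.5500, 0.3000, -0.2000)
new position p' = (2.7500, 2.9500, -2.5700)
v' = v + a·dt = (0.4450, -0.4700, 1.2800)
precession coupling ω×(Iω) = (0.0042, -0.0196, 0.0007)
(τ − ω×Iω)/I = (3.3950, -0.0080, -1.5350)
ω + α·dt = (1.0395, 0.0992, -1.5535)
Hamilton product q⊗(0,ω) = (-0.1808805, 1.4226901, 0.4048705, -0.4891997)
updated quaternion q' = (0.6885, 0.3321, -0.6409, -0.0698)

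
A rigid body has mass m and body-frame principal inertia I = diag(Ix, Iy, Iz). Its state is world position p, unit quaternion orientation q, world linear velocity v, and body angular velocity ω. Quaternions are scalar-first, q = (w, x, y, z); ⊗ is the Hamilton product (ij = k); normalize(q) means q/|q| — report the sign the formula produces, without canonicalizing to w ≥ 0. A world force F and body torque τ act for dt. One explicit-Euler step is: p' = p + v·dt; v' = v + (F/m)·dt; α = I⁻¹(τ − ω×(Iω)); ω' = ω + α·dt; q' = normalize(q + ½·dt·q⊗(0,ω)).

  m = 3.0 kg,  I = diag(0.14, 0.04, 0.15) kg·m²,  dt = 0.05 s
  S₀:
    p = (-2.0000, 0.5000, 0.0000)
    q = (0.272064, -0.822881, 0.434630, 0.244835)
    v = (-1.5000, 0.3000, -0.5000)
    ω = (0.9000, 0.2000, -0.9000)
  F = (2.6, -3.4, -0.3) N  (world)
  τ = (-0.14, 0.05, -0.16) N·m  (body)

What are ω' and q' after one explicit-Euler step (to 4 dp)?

gyro term ω×Iω = (-0.0198, 0.0081, -0.0180)
(τ − ω×Iω)/I = (-0.8586, 1.0475, -0.9467)
new body rate ω' = (0.8571, 0.2524, -0.9473)
Hamilton product q⊗(0,ω) = (0.8740184, -0.1952764, -0.4658286, -0.8006008)
q + ½dt·q⊗(0,ω), renormalized = (0.2938, -0.8273, 0.4228, 0.2247)

ω' = (0.8571, 0.2524, -0.9473)
q' = (0.2938, -0.8273, 0.4228, 0.2247)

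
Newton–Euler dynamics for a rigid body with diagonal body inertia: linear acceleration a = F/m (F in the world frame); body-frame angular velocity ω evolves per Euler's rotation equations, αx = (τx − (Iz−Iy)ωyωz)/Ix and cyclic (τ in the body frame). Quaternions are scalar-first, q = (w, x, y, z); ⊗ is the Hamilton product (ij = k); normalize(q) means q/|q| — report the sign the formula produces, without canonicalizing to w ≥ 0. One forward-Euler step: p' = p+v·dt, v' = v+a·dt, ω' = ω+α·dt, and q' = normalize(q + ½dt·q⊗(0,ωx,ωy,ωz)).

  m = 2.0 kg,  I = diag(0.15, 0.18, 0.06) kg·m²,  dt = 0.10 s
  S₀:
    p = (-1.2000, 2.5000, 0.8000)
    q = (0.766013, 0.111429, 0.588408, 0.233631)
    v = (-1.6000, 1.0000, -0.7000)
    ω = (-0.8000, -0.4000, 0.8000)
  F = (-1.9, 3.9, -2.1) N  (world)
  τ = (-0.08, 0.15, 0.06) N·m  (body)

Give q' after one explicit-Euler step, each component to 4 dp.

2q̇ = q⊗(0,ω) = (0.1376016, -0.0486316, -0.5824532, 1.0389652)
q' = normalize(q + ½dt·q⊗(0,ω)) = (0.7715, 0.1088, 0.5583, 0.2851)

q' = (0.7715, 0.1088, 0.5583, 0.2851)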